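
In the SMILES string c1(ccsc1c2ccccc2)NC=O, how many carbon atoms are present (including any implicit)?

11

The symbol for carbon appears 11 times in the SMILES. Lowercase c denotes aromatic carbon and counts toward C.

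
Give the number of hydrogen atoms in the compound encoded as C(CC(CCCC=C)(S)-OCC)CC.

Hydrogens are implicit in SMILES; fill each atom to its normal valence:
  8 × C: 2 H each → 16
  2 × C: 3 H each → 6
  1 × C: 1 H
  1 × C: no H
  1 × O: no H
  1 × S: 1 H
  Total hydrogens = 24.

24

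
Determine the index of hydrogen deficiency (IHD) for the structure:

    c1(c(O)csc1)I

3

Molecular formula from the SMILES: C4H3IOS.
DoU = (2C + 2 + N − H − X)/2 = (2·4 + 2 + 0 − 3 − 1)/2 = 6/2 = 3.
(Structurally: 1 ring(s) + 2 π bond(s) = 3.)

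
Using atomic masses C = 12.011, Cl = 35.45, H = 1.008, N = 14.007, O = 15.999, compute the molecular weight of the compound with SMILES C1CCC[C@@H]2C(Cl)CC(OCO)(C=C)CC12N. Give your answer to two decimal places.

Molecular formula: C13H22ClNO2.
M = 13×12.011 + 1×35.45 + 22×1.008 + 1×14.007 + 2×15.999 = 259.77 g/mol.

259.77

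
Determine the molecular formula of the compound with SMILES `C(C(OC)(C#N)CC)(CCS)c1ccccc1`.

Heavy atoms from the SMILES: 14 C, 1 N, 1 O, 1 S.
Implicit hydrogens by atom environment:
  5 × C (aromatic): 1 H each → 5
  3 × C: 2 H each → 6
  2 × C: 3 H each → 6
  2 × C: no H
  1 × C: 1 H
  1 × C (aromatic): no H
  1 × N: no H
  1 × O: no H
  1 × S: 1 H
  Total hydrogens = 19.
Molecular formula: C14H19NOS

C14H19NOS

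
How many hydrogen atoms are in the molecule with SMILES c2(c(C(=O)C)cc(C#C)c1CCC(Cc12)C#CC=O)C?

16

Hydrogens are implicit in SMILES; fill each atom to its normal valence:
  5 × C (aromatic): no H
  4 × C: no H
  3 × C: 2 H each → 6
  3 × C: 1 H each → 3
  2 × C: 3 H each → 6
  2 × O: no H
  1 × C (aromatic): 1 H
  Total hydrogens = 16.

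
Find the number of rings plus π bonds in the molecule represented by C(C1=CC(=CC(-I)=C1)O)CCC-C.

Molecular formula from the SMILES: C11H15IO.
DoU = (2C + 2 + N − H − X)/2 = (2·11 + 2 + 0 − 15 − 1)/2 = 8/2 = 4.
(Structurally: 1 ring(s) + 3 π bond(s) = 4.)

4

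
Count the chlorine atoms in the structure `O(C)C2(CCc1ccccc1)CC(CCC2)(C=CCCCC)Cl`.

The symbol for chlorine appears 1 time in the SMILES.

1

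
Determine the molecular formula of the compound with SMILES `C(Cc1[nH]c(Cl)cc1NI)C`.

Heavy atoms from the SMILES: 7 C, 1 Cl, 1 I, 2 N.
Implicit hydrogens by atom environment:
  3 × C (aromatic): no H
  2 × C: 2 H each → 4
  1 × C: 3 H
  1 × C (aromatic): 1 H
  1 × Cl: no H
  1 × I: no H
  1 × N (aromatic): 1 H
  1 × N: 1 H
  Total hydrogens = 10.
Molecular formula: C7H10ClIN2

C7H10ClIN2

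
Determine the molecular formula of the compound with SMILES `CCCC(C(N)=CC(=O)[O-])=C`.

C8H12NO2-

Heavy atoms from the SMILES: 8 C, 1 N, 2 O.
Implicit hydrogens by atom environment:
  3 × C: 2 H each → 6
  3 × C: no H
  1 × C: 3 H
  1 × C: 1 H
  1 × N: 2 H
  1 × O: no H
  1 × O (charge -1): no H
  Total hydrogens = 12.
Net charge -1.
Molecular formula: C8H12NO2-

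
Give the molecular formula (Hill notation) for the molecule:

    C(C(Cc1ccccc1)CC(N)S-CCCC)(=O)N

C15H24N2OS

Heavy atoms from the SMILES: 15 C, 2 N, 1 O, 1 S.
Implicit hydrogens by atom environment:
  5 × C: 2 H each → 10
  5 × C (aromatic): 1 H each → 5
  2 × C: 1 H each → 2
  2 × N: 2 H each → 4
  1 × C: 3 H
  1 × C (aromatic): no H
  1 × C: no H
  1 × O: no H
  1 × S: no H
  Total hydrogens = 24.
Molecular formula: C15H24N2OS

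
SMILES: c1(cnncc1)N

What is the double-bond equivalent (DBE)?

Molecular formula from the SMILES: C4H5N3.
DoU = (2C + 2 + N − H − X)/2 = (2·4 + 2 + 3 − 5 − 0)/2 = 8/2 = 4.
(Structurally: 1 ring(s) + 3 π bond(s) = 4.)

4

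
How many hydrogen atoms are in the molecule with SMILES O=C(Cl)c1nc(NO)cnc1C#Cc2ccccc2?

Hydrogens are implicit in SMILES; fill each atom to its normal valence:
  6 × C (aromatic): 1 H each → 6
  4 × C (aromatic): no H
  3 × C: no H
  2 × N (aromatic): no H
  1 × Cl: no H
  1 × N: 1 H
  1 × O: 1 H
  1 × O: no H
  Total hydrogens = 8.

8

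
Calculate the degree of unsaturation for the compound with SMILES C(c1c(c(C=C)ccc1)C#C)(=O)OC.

8

Molecular formula from the SMILES: C12H10O2.
DoU = (2C + 2 + N − H − X)/2 = (2·12 + 2 + 0 − 10 − 0)/2 = 16/2 = 8.
(Structurally: 1 ring(s) + 7 π bond(s) = 8.)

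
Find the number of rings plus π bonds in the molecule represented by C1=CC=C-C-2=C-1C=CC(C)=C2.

7

Molecular formula from the SMILES: C11H10.
DoU = (2C + 2 + N − H − X)/2 = (2·11 + 2 + 0 − 10 − 0)/2 = 14/2 = 7.
(Structurally: 2 ring(s) + 5 π bond(s) = 7.)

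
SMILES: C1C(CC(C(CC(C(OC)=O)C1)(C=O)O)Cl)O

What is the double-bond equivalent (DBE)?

Molecular formula from the SMILES: C11H17ClO5.
DoU = (2C + 2 + N − H − X)/2 = (2·11 + 2 + 0 − 17 − 1)/2 = 6/2 = 3.
(Structurally: 1 ring(s) + 2 π bond(s) = 3.)

3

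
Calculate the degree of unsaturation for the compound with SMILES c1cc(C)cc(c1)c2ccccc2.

8

Molecular formula from the SMILES: C13H12.
DoU = (2C + 2 + N − H − X)/2 = (2·13 + 2 + 0 − 12 − 0)/2 = 16/2 = 8.
(Structurally: 2 ring(s) + 6 π bond(s) = 8.)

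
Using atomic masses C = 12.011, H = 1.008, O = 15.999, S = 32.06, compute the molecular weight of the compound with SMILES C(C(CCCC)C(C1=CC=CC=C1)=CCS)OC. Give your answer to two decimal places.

Molecular formula: C16H24OS.
M = 16×12.011 + 24×1.008 + 1×15.999 + 1×32.06 = 264.43 g/mol.

264.43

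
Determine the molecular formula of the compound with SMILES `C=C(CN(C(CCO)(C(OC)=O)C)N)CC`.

Heavy atoms from the SMILES: 11 C, 2 N, 3 O.
Implicit hydrogens by atom environment:
  5 × C: 2 H each → 10
  3 × C: 3 H each → 9
  3 × C: no H
  2 × O: no H
  1 × N: 2 H
  1 × N: no H
  1 × O: 1 H
  Total hydrogens = 22.
Molecular formula: C11H22N2O3

C11H22N2O3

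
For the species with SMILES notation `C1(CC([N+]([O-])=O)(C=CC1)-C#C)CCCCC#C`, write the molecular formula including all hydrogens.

C14H17NO2

Heavy atoms from the SMILES: 14 C, 1 N, 2 O.
Implicit hydrogens by atom environment:
  6 × C: 2 H each → 12
  5 × C: 1 H each → 5
  3 × C: no H
  1 × N (charge +1): no H
  1 × O: no H
  1 × O (charge -1): no H
  Total hydrogens = 17.
Molecular formula: C14H17NO2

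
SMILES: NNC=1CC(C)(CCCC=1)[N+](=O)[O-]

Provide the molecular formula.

Heavy atoms from the SMILES: 8 C, 3 N, 2 O.
Implicit hydrogens by atom environment:
  4 × C: 2 H each → 8
  2 × C: no H
  1 × C: 3 H
  1 × C: 1 H
  1 × N: 2 H
  1 × N: 1 H
  1 × N (charge +1): no H
  1 × O: no H
  1 × O (charge -1): no H
  Total hydrogens = 15.
Molecular formula: C8H15N3O2

C8H15N3O2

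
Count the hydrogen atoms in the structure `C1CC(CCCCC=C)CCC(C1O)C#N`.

Hydrogens are implicit in SMILES; fill each atom to its normal valence:
  9 × C: 2 H each → 18
  4 × C: 1 H each → 4
  1 × C: no H
  1 × N: no H
  1 × O: 1 H
  Total hydrogens = 23.

23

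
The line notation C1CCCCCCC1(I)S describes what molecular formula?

C8H15IS

Heavy atoms from the SMILES: 8 C, 1 I, 1 S.
Implicit hydrogens by atom environment:
  7 × C: 2 H each → 14
  1 × C: no H
  1 × I: no H
  1 × S: 1 H
  Total hydrogens = 15.
Molecular formula: C8H15IS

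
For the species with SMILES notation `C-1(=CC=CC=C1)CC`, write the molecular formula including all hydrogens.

Heavy atoms from the SMILES: 8 C.
Implicit hydrogens by atom environment:
  5 × C (aromatic): 1 H each → 5
  1 × C: 3 H
  1 × C: 2 H
  1 × C (aromatic): no H
  Total hydrogens = 10.
Molecular formula: C8H10

C8H10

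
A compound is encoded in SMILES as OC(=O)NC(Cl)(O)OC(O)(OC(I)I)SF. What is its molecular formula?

Heavy atoms from the SMILES: 4 C, 1 Cl, 1 F, 2 I, 1 N, 6 O, 1 S.
Implicit hydrogens by atom environment:
  3 × C: no H
  3 × O: 1 H each → 3
  3 × O: no H
  2 × I: no H
  1 × C: 1 H
  1 × Cl: no H
  1 × F: no H
  1 × N: 1 H
  1 × S: no H
  Total hydrogens = 5.
Molecular formula: C4H5ClFI2NO6S

C4H5ClFI2NO6S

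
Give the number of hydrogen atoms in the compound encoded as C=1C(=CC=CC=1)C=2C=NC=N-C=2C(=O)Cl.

7

Hydrogens are implicit in SMILES; fill each atom to its normal valence:
  7 × C (aromatic): 1 H each → 7
  3 × C (aromatic): no H
  2 × N (aromatic): no H
  1 × C: no H
  1 × Cl: no H
  1 × O: no H
  Total hydrogens = 7.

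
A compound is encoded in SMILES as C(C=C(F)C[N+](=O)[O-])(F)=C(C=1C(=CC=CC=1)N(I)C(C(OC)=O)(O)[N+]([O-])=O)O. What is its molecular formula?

Heavy atoms from the SMILES: 14 C, 2 F, 1 I, 3 N, 8 O.
Implicit hydrogens by atom environment:
  5 × C: no H
  4 × C (aromatic): 1 H each → 4
  4 × O: no H
  2 × C (aromatic): no H
  2 × F: no H
  2 × N (charge +1): no H
  2 × O: 1 H each → 2
  2 × O (charge -1): no H
  1 × C: 3 H
  1 × C: 2 H
  1 × C: 1 H
  1 × I: no H
  1 × N: no H
  Total hydrogens = 12.
Molecular formula: C14H12F2IN3O8

C14H12F2IN3O8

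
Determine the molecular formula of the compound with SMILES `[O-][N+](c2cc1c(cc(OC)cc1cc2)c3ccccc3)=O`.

C17H13NO3

Heavy atoms from the SMILES: 17 C, 1 N, 3 O.
Implicit hydrogens by atom environment:
  10 × C (aromatic): 1 H each → 10
  6 × C (aromatic): no H
  2 × O: no H
  1 × C: 3 H
  1 × N (charge +1): no H
  1 × O (charge -1): no H
  Total hydrogens = 13.
Molecular formula: C17H13NO3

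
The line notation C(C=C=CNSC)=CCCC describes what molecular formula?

Heavy atoms from the SMILES: 9 C, 1 N, 1 S.
Implicit hydrogens by atom environment:
  4 × C: 1 H each → 4
  2 × C: 3 H each → 6
  2 × C: 2 H each → 4
  1 × C: no H
  1 × N: 1 H
  1 × S: no H
  Total hydrogens = 15.
Molecular formula: C9H15NS

C9H15NS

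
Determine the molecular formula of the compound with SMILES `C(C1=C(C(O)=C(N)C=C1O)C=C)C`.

C10H13NO2

Heavy atoms from the SMILES: 10 C, 1 N, 2 O.
Implicit hydrogens by atom environment:
  5 × C (aromatic): no H
  2 × C: 2 H each → 4
  2 × O: 1 H each → 2
  1 × C: 3 H
  1 × C (aromatic): 1 H
  1 × C: 1 H
  1 × N: 2 H
  Total hydrogens = 13.
Molecular formula: C10H13NO2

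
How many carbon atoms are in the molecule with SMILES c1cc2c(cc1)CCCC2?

10

The symbol for carbon appears 10 times in the SMILES. Lowercase c denotes aromatic carbon and counts toward C.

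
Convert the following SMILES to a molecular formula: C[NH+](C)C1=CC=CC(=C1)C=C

Heavy atoms from the SMILES: 10 C, 1 N.
Implicit hydrogens by atom environment:
  4 × C (aromatic): 1 H each → 4
  2 × C: 3 H each → 6
  2 × C (aromatic): no H
  1 × C: 2 H
  1 × C: 1 H
  1 × N (charge +1): 1 H
  Total hydrogens = 14.
Net charge +1.
Molecular formula: C10H14N+

C10H14N+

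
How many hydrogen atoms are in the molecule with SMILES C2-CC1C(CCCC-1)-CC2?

18

Hydrogens are implicit in SMILES; fill each atom to its normal valence:
  8 × C: 2 H each → 16
  2 × C: 1 H each → 2
  Total hydrogens = 18.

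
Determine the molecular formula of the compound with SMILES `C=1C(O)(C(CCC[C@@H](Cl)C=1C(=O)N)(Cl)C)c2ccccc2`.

C16H19Cl2NO2

Heavy atoms from the SMILES: 16 C, 2 Cl, 1 N, 2 O.
Implicit hydrogens by atom environment:
  5 × C (aromatic): 1 H each → 5
  4 × C: no H
  3 × C: 2 H each → 6
  2 × C: 1 H each → 2
  2 × Cl: no H
  1 × C: 3 H
  1 × C (aromatic): no H
  1 × N: 2 H
  1 × O: 1 H
  1 × O: no H
  Total hydrogens = 19.
Molecular formula: C16H19Cl2NO2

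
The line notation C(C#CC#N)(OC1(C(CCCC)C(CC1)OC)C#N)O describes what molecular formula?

C15H20N2O3

Heavy atoms from the SMILES: 15 C, 2 N, 3 O.
Implicit hydrogens by atom environment:
  5 × C: 2 H each → 10
  5 × C: no H
  3 × C: 1 H each → 3
  2 × C: 3 H each → 6
  2 × N: no H
  2 × O: no H
  1 × O: 1 H
  Total hydrogens = 20.
Molecular formula: C15H20N2O3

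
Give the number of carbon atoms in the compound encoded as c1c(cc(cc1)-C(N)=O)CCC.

The symbol for carbon appears 10 times in the SMILES. Lowercase c denotes aromatic carbon and counts toward C.

10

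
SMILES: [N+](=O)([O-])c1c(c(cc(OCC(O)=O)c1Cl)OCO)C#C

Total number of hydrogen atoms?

8

Hydrogens are implicit in SMILES; fill each atom to its normal valence:
  5 × C (aromatic): no H
  4 × O: no H
  2 × C: 2 H each → 4
  2 × C: no H
  2 × O: 1 H each → 2
  1 × C (aromatic): 1 H
  1 × C: 1 H
  1 × Cl: no H
  1 × N (charge +1): no H
  1 × O (charge -1): no H
  Total hydrogens = 8.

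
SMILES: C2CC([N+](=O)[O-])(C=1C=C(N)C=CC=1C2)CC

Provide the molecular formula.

Heavy atoms from the SMILES: 12 C, 2 N, 2 O.
Implicit hydrogens by atom environment:
  4 × C: 2 H each → 8
  3 × C (aromatic): 1 H each → 3
  3 × C (aromatic): no H
  1 × C: 3 H
  1 × C: no H
  1 × N: 2 H
  1 × N (charge +1): no H
  1 × O: no H
  1 × O (charge -1): no H
  Total hydrogens = 16.
Molecular formula: C12H16N2O2

C12H16N2O2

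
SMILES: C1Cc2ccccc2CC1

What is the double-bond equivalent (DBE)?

Molecular formula from the SMILES: C10H12.
DoU = (2C + 2 + N − H − X)/2 = (2·10 + 2 + 0 − 12 − 0)/2 = 10/2 = 5.
(Structurally: 2 ring(s) + 3 π bond(s) = 5.)

5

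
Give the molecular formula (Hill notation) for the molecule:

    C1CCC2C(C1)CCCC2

Heavy atoms from the SMILES: 10 C.
Implicit hydrogens by atom environment:
  8 × C: 2 H each → 16
  2 × C: 1 H each → 2
  Total hydrogens = 18.
Molecular formula: C10H18

C10H18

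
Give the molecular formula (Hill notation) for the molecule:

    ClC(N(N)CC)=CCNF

Heavy atoms from the SMILES: 5 C, 1 Cl, 1 F, 3 N.
Implicit hydrogens by atom environment:
  2 × C: 2 H each → 4
  1 × C: 3 H
  1 × C: 1 H
  1 × C: no H
  1 × Cl: no H
  1 × F: no H
  1 × N: 2 H
  1 × N: 1 H
  1 × N: no H
  Total hydrogens = 11.
Molecular formula: C5H11ClFN3

C5H11ClFN3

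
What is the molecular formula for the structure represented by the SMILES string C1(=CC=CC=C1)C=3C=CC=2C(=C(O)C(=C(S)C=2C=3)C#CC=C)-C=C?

Heavy atoms from the SMILES: 22 C, 1 O, 1 S.
Implicit hydrogens by atom environment:
  8 × C (aromatic): 1 H each → 8
  8 × C (aromatic): no H
  2 × C: 2 H each → 4
  2 × C: 1 H each → 2
  2 × C: no H
  1 × O: 1 H
  1 × S: 1 H
  Total hydrogens = 16.
Molecular formula: C22H16OS

C22H16OS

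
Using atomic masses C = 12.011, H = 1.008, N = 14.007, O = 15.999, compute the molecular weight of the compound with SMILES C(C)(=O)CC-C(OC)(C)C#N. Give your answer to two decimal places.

Molecular formula: C8H13NO2.
M = 8×12.011 + 13×1.008 + 1×14.007 + 2×15.999 = 155.20 g/mol.

155.20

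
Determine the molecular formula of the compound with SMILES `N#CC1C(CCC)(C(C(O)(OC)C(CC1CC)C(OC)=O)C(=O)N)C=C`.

C19H30N2O5

Heavy atoms from the SMILES: 19 C, 2 N, 5 O.
Implicit hydrogens by atom environment:
  5 × C: 2 H each → 10
  5 × C: 1 H each → 5
  5 × C: no H
  4 × C: 3 H each → 12
  4 × O: no H
  1 × N: 2 H
  1 × N: no H
  1 × O: 1 H
  Total hydrogens = 30.
Molecular formula: C19H30N2O5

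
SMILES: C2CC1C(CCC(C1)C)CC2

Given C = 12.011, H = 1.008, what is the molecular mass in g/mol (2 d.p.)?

152.28

Molecular formula: C11H20.
M = 11×12.011 + 20×1.008 = 152.28 g/mol.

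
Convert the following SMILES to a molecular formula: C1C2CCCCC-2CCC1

Heavy atoms from the SMILES: 10 C.
Implicit hydrogens by atom environment:
  8 × C: 2 H each → 16
  2 × C: 1 H each → 2
  Total hydrogens = 18.
Molecular formula: C10H18

C10H18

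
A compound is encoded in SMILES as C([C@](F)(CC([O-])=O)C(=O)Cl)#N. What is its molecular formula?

Heavy atoms from the SMILES: 5 C, 1 Cl, 1 F, 1 N, 3 O.
Implicit hydrogens by atom environment:
  4 × C: no H
  2 × O: no H
  1 × C: 2 H
  1 × Cl: no H
  1 × F: no H
  1 × N: no H
  1 × O (charge -1): no H
  Total hydrogens = 2.
Net charge -1.
Molecular formula: C5H2ClFNO3-

C5H2ClFNO3-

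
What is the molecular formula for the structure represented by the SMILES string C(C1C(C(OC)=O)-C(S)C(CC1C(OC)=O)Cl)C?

Heavy atoms from the SMILES: 12 C, 1 Cl, 4 O, 1 S.
Implicit hydrogens by atom environment:
  5 × C: 1 H each → 5
  4 × O: no H
  3 × C: 3 H each → 9
  2 × C: 2 H each → 4
  2 × C: no H
  1 × Cl: no H
  1 × S: 1 H
  Total hydrogens = 19.
Molecular formula: C12H19ClO4S

C12H19ClO4S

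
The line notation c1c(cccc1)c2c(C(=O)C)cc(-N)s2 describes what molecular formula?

Heavy atoms from the SMILES: 12 C, 1 N, 1 O, 1 S.
Implicit hydrogens by atom environment:
  6 × C (aromatic): 1 H each → 6
  4 × C (aromatic): no H
  1 × C: 3 H
  1 × C: no H
  1 × N: 2 H
  1 × O: no H
  1 × S (aromatic): no H
  Total hydrogens = 11.
Molecular formula: C12H11NOS

C12H11NOS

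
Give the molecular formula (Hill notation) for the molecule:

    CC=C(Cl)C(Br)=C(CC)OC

Heavy atoms from the SMILES: 1 Br, 8 C, 1 Cl, 1 O.
Implicit hydrogens by atom environment:
  3 × C: 3 H each → 9
  3 × C: no H
  1 × Br: no H
  1 × C: 2 H
  1 × C: 1 H
  1 × Cl: no H
  1 × O: no H
  Total hydrogens = 12.
Molecular formula: C8H12BrClO

C8H12BrClO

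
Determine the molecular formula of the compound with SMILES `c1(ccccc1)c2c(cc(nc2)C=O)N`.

Heavy atoms from the SMILES: 12 C, 2 N, 1 O.
Implicit hydrogens by atom environment:
  7 × C (aromatic): 1 H each → 7
  4 × C (aromatic): no H
  1 × C: 1 H
  1 × N: 2 H
  1 × N (aromatic): no H
  1 × O: no H
  Total hydrogens = 10.
Molecular formula: C12H10N2O

C12H10N2O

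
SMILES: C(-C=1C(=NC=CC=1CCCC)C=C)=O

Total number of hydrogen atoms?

15

Hydrogens are implicit in SMILES; fill each atom to its normal valence:
  4 × C: 2 H each → 8
  3 × C (aromatic): no H
  2 × C (aromatic): 1 H each → 2
  2 × C: 1 H each → 2
  1 × C: 3 H
  1 × N (aromatic): no H
  1 × O: no H
  Total hydrogens = 15.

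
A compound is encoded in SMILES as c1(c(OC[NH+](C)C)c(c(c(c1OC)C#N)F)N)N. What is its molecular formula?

Heavy atoms from the SMILES: 11 C, 1 F, 4 N, 2 O.
Implicit hydrogens by atom environment:
  6 × C (aromatic): no H
  3 × C: 3 H each → 9
  2 × N: 2 H each → 4
  2 × O: no H
  1 × C: 2 H
  1 × C: no H
  1 × F: no H
  1 × N (charge +1): 1 H
  1 × N: no H
  Total hydrogens = 16.
Net charge +1.
Molecular formula: C11H16FN4O2+

C11H16FN4O2+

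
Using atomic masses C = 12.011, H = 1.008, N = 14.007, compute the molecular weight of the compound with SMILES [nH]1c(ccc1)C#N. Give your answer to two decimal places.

Molecular formula: C5H4N2.
M = 5×12.011 + 4×1.008 + 2×14.007 = 92.10 g/mol.

92.10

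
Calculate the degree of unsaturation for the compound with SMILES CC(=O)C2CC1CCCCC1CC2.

3

Molecular formula from the SMILES: C12H20O.
DoU = (2C + 2 + N − H − X)/2 = (2·12 + 2 + 0 − 20 − 0)/2 = 6/2 = 3.
(Structurally: 2 ring(s) + 1 π bond(s) = 3.)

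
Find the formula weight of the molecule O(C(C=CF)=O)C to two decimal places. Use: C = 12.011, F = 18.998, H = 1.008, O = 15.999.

104.08

Molecular formula: C4H5FO2.
M = 4×12.011 + 1×18.998 + 5×1.008 + 2×15.999 = 104.08 g/mol.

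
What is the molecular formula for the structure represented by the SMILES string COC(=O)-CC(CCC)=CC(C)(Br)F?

Heavy atoms from the SMILES: 1 Br, 10 C, 1 F, 2 O.
Implicit hydrogens by atom environment:
  3 × C: 3 H each → 9
  3 × C: 2 H each → 6
  3 × C: no H
  2 × O: no H
  1 × Br: no H
  1 × C: 1 H
  1 × F: no H
  Total hydrogens = 16.
Molecular formula: C10H16BrFO2

C10H16BrFO2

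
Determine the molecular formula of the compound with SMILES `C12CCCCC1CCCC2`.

Heavy atoms from the SMILES: 10 C.
Implicit hydrogens by atom environment:
  8 × C: 2 H each → 16
  2 × C: 1 H each → 2
  Total hydrogens = 18.
Molecular formula: C10H18

C10H18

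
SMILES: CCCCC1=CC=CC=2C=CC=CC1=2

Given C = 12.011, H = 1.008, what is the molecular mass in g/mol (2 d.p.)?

Molecular formula: C14H16.
M = 14×12.011 + 16×1.008 = 184.28 g/mol.

184.28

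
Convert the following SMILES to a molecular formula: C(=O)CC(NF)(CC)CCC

C8H16FNO

Heavy atoms from the SMILES: 8 C, 1 F, 1 N, 1 O.
Implicit hydrogens by atom environment:
  4 × C: 2 H each → 8
  2 × C: 3 H each → 6
  1 × C: 1 H
  1 × C: no H
  1 × F: no H
  1 × N: 1 H
  1 × O: no H
  Total hydrogens = 16.
Molecular formula: C8H16FNO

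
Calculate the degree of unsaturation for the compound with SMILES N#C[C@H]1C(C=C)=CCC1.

Molecular formula from the SMILES: C8H9N.
DoU = (2C + 2 + N − H − X)/2 = (2·8 + 2 + 1 − 9 − 0)/2 = 10/2 = 5.
(Structurally: 1 ring(s) + 4 π bond(s) = 5.)

5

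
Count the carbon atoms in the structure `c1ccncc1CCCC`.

The symbol for carbon appears 9 times in the SMILES. Lowercase c denotes aromatic carbon and counts toward C.

9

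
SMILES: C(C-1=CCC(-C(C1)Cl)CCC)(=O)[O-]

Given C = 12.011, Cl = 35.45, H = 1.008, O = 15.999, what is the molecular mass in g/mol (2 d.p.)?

Molecular formula: C10H14ClO2-.
M = 10×12.011 + 1×35.45 + 14×1.008 + 2×15.999 = 201.67 g/mol.

201.67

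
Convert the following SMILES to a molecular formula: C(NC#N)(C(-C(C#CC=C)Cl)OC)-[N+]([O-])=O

Heavy atoms from the SMILES: 9 C, 1 Cl, 3 N, 3 O.
Implicit hydrogens by atom environment:
  4 × C: 1 H each → 4
  3 × C: no H
  2 × O: no H
  1 × C: 3 H
  1 × C: 2 H
  1 × Cl: no H
  1 × N: 1 H
  1 × N (charge +1): no H
  1 × N: no H
  1 × O (charge -1): no H
  Total hydrogens = 10.
Molecular formula: C9H10ClN3O3

C9H10ClN3O3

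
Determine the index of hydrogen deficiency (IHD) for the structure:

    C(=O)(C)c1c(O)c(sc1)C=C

5

Molecular formula from the SMILES: C8H8O2S.
DoU = (2C + 2 + N − H − X)/2 = (2·8 + 2 + 0 − 8 − 0)/2 = 10/2 = 5.
(Structurally: 1 ring(s) + 4 π bond(s) = 5.)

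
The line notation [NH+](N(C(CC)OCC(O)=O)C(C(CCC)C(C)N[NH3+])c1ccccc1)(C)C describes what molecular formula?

[C20H38N4O3]2+

Heavy atoms from the SMILES: 20 C, 4 N, 3 O.
Implicit hydrogens by atom environment:
  5 × C: 3 H each → 15
  5 × C (aromatic): 1 H each → 5
  4 × C: 2 H each → 8
  4 × C: 1 H each → 4
  2 × O: no H
  1 × C (aromatic): no H
  1 × C: no H
  1 × N (charge +1): 3 H
  1 × N: 1 H
  1 × N (charge +1): 1 H
  1 × N: no H
  1 × O: 1 H
  Total hydrogens = 38.
Net charge +2.
Molecular formula: [C20H38N4O3]2+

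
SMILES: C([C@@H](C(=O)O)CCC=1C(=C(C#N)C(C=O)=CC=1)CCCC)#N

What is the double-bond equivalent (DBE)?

10

Molecular formula from the SMILES: C17H18N2O3.
DoU = (2C + 2 + N − H − X)/2 = (2·17 + 2 + 2 − 18 − 0)/2 = 20/2 = 10.
(Structurally: 1 ring(s) + 9 π bond(s) = 10.)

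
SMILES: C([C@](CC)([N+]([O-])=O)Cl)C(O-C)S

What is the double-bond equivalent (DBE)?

1

Molecular formula from the SMILES: C6H12ClNO3S.
DoU = (2C + 2 + N − H − X)/2 = (2·6 + 2 + 1 − 12 − 1)/2 = 2/2 = 1.
(Structurally: 0 ring(s) + 1 π bond(s) = 1.)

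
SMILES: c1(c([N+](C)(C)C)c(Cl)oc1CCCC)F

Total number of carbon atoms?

The symbol for carbon appears 11 times in the SMILES. Lowercase c denotes aromatic carbon and counts toward C.

11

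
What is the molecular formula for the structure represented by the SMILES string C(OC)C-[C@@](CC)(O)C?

Heavy atoms from the SMILES: 7 C, 2 O.
Implicit hydrogens by atom environment:
  3 × C: 3 H each → 9
  3 × C: 2 H each → 6
  1 × C: no H
  1 × O: 1 H
  1 × O: no H
  Total hydrogens = 16.
Molecular formula: C7H16O2

C7H16O2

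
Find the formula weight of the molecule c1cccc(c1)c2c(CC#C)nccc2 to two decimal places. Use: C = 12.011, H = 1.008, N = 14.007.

193.25

Molecular formula: C14H11N.
M = 14×12.011 + 11×1.008 + 1×14.007 = 193.25 g/mol.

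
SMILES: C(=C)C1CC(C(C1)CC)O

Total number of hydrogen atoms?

Hydrogens are implicit in SMILES; fill each atom to its normal valence:
  4 × C: 2 H each → 8
  4 × C: 1 H each → 4
  1 × C: 3 H
  1 × O: 1 H
  Total hydrogens = 16.

16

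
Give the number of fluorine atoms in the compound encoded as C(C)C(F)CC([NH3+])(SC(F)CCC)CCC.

2

The symbol for fluorine appears 2 times in the SMILES.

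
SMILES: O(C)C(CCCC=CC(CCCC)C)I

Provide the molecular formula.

Heavy atoms from the SMILES: 13 C, 1 I, 1 O.
Implicit hydrogens by atom environment:
  6 × C: 2 H each → 12
  4 × C: 1 H each → 4
  3 × C: 3 H each → 9
  1 × I: no H
  1 × O: no H
  Total hydrogens = 25.
Molecular formula: C13H25IO

C13H25IO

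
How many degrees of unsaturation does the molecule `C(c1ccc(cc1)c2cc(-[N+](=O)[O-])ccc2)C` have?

9

Molecular formula from the SMILES: C14H13NO2.
DoU = (2C + 2 + N − H − X)/2 = (2·14 + 2 + 1 − 13 − 0)/2 = 18/2 = 9.
(Structurally: 2 ring(s) + 7 π bond(s) = 9.)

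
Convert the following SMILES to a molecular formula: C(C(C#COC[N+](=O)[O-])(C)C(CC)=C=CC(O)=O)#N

Heavy atoms from the SMILES: 12 C, 2 N, 5 O.
Implicit hydrogens by atom environment:
  7 × C: no H
  3 × O: no H
  2 × C: 3 H each → 6
  2 × C: 2 H each → 4
  1 × C: 1 H
  1 × N: no H
  1 × N (charge +1): no H
  1 × O: 1 H
  1 × O (charge -1): no H
  Total hydrogens = 12.
Molecular formula: C12H12N2O5

C12H12N2O5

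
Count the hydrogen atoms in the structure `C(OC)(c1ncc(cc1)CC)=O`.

11

Hydrogens are implicit in SMILES; fill each atom to its normal valence:
  3 × C (aromatic): 1 H each → 3
  2 × C: 3 H each → 6
  2 × C (aromatic): no H
  2 × O: no H
  1 × C: 2 H
  1 × C: no H
  1 × N (aromatic): no H
  Total hydrogens = 11.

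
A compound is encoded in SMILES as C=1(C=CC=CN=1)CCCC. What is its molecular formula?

C9H13N

Heavy atoms from the SMILES: 9 C, 1 N.
Implicit hydrogens by atom environment:
  4 × C (aromatic): 1 H each → 4
  3 × C: 2 H each → 6
  1 × C: 3 H
  1 × C (aromatic): no H
  1 × N (aromatic): no H
  Total hydrogens = 13.
Molecular formula: C9H13N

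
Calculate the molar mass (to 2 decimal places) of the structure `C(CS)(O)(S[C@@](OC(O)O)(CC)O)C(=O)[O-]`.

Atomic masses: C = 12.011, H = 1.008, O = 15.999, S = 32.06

Molecular formula: C7H13O7S2-.
M = 7×12.011 + 13×1.008 + 7×15.999 + 2×32.06 = 273.29 g/mol.

273.29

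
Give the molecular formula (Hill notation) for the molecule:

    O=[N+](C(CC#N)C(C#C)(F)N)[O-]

C6H6FN3O2

Heavy atoms from the SMILES: 6 C, 1 F, 3 N, 2 O.
Implicit hydrogens by atom environment:
  3 × C: no H
  2 × C: 1 H each → 2
  1 × C: 2 H
  1 × F: no H
  1 × N: 2 H
  1 × N: no H
  1 × N (charge +1): no H
  1 × O: no H
  1 × O (charge -1): no H
  Total hydrogens = 6.
Molecular formula: C6H6FN3O2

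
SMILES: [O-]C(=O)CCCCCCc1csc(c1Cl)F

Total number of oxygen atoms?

2

The symbol for oxygen appears 2 times in the SMILES.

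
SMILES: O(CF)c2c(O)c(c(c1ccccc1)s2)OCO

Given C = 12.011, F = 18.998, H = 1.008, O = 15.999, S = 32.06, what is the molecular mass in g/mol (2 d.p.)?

Molecular formula: C12H11FO4S.
M = 12×12.011 + 1×18.998 + 11×1.008 + 4×15.999 + 1×32.06 = 270.27 g/mol.

270.27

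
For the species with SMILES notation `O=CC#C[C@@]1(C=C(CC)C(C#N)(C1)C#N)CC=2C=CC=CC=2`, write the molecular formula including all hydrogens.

C19H16N2O

Heavy atoms from the SMILES: 19 C, 2 N, 1 O.
Implicit hydrogens by atom environment:
  7 × C: no H
  5 × C (aromatic): 1 H each → 5
  3 × C: 2 H each → 6
  2 × C: 1 H each → 2
  2 × N: no H
  1 × C: 3 H
  1 × C (aromatic): no H
  1 × O: no H
  Total hydrogens = 16.
Molecular formula: C19H16N2O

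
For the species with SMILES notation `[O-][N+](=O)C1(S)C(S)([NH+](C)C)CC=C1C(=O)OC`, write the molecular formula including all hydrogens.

C9H15N2O4S2+

Heavy atoms from the SMILES: 9 C, 2 N, 4 O, 2 S.
Implicit hydrogens by atom environment:
  4 × C: no H
  3 × C: 3 H each → 9
  3 × O: no H
  2 × S: 1 H each → 2
  1 × C: 2 H
  1 × C: 1 H
  1 × N (charge +1): 1 H
  1 × N (charge +1): no H
  1 × O (charge -1): no H
  Total hydrogens = 15.
Net charge +1.
Molecular formula: C9H15N2O4S2+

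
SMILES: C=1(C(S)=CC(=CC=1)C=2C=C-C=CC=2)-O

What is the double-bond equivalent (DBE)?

8

Molecular formula from the SMILES: C12H10OS.
DoU = (2C + 2 + N − H − X)/2 = (2·12 + 2 + 0 − 10 − 0)/2 = 16/2 = 8.
(Structurally: 2 ring(s) + 6 π bond(s) = 8.)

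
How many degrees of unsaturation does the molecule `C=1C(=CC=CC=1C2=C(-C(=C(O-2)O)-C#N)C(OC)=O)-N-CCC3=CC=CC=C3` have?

14

Molecular formula from the SMILES: C21H18N2O4.
DoU = (2C + 2 + N − H − X)/2 = (2·21 + 2 + 2 − 18 − 0)/2 = 28/2 = 14.
(Structurally: 3 ring(s) + 11 π bond(s) = 14.)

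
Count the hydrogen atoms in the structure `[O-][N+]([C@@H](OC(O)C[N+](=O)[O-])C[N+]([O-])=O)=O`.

Hydrogens are implicit in SMILES; fill each atom to its normal valence:
  4 × O: no H
  3 × N (charge +1): no H
  3 × O (charge -1): no H
  2 × C: 2 H each → 4
  2 × C: 1 H each → 2
  1 × O: 1 H
  Total hydrogens = 7.

7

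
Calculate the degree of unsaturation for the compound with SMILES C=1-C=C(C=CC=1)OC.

Molecular formula from the SMILES: C7H8O.
DoU = (2C + 2 + N − H − X)/2 = (2·7 + 2 + 0 − 8 − 0)/2 = 8/2 = 4.
(Structurally: 1 ring(s) + 3 π bond(s) = 4.)

4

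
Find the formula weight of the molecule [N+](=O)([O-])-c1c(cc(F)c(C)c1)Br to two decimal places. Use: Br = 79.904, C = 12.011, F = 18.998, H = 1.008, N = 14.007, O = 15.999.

234.02

Molecular formula: C7H5BrFNO2.
M = 1×79.904 + 7×12.011 + 1×18.998 + 5×1.008 + 1×14.007 + 2×15.999 = 234.02 g/mol.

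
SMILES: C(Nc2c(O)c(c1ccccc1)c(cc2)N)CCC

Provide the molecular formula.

C16H20N2O

Heavy atoms from the SMILES: 16 C, 2 N, 1 O.
Implicit hydrogens by atom environment:
  7 × C (aromatic): 1 H each → 7
  5 × C (aromatic): no H
  3 × C: 2 H each → 6
  1 × C: 3 H
  1 × N: 2 H
  1 × N: 1 H
  1 × O: 1 H
  Total hydrogens = 20.
Molecular formula: C16H20N2O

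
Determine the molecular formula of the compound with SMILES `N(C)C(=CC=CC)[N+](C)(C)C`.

C9H19N2+

Heavy atoms from the SMILES: 9 C, 2 N.
Implicit hydrogens by atom environment:
  5 × C: 3 H each → 15
  3 × C: 1 H each → 3
  1 × C: no H
  1 × N: 1 H
  1 × N (charge +1): no H
  Total hydrogens = 19.
Net charge +1.
Molecular formula: C9H19N2+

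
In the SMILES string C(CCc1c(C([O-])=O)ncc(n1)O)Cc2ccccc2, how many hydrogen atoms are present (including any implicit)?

Hydrogens are implicit in SMILES; fill each atom to its normal valence:
  6 × C (aromatic): 1 H each → 6
  4 × C: 2 H each → 8
  4 × C (aromatic): no H
  2 × N (aromatic): no H
  1 × C: no H
  1 × O: 1 H
  1 × O: no H
  1 × O (charge -1): no H
  Total hydrogens = 15.

15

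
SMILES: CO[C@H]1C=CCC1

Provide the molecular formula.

Heavy atoms from the SMILES: 6 C, 1 O.
Implicit hydrogens by atom environment:
  3 × C: 1 H each → 3
  2 × C: 2 H each → 4
  1 × C: 3 H
  1 × O: no H
  Total hydrogens = 10.
Molecular formula: C6H10O

C6H10O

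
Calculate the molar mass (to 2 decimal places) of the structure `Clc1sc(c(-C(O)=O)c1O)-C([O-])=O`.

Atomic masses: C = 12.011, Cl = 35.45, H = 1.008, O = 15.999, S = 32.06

Molecular formula: C6H2ClO5S-.
M = 6×12.011 + 1×35.45 + 2×1.008 + 5×15.999 + 1×32.06 = 221.59 g/mol.

221.59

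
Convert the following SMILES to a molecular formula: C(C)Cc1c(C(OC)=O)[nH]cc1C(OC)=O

Heavy atoms from the SMILES: 11 C, 1 N, 4 O.
Implicit hydrogens by atom environment:
  4 × O: no H
  3 × C: 3 H each → 9
  3 × C (aromatic): no H
  2 × C: 2 H each → 4
  2 × C: no H
  1 × C (aromatic): 1 H
  1 × N (aromatic): 1 H
  Total hydrogens = 15.
Molecular formula: C11H15NO4

C11H15NO4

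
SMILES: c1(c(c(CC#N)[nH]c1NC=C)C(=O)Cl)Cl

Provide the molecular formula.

Heavy atoms from the SMILES: 9 C, 2 Cl, 3 N, 1 O.
Implicit hydrogens by atom environment:
  4 × C (aromatic): no H
  2 × C: 2 H each → 4
  2 × C: no H
  2 × Cl: no H
  1 × C: 1 H
  1 × N (aromatic): 1 H
  1 × N: 1 H
  1 × N: no H
  1 × O: no H
  Total hydrogens = 7.
Molecular formula: C9H7Cl2N3O

C9H7Cl2N3O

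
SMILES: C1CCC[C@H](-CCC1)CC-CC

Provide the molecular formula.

Heavy atoms from the SMILES: 12 C.
Implicit hydrogens by atom environment:
  10 × C: 2 H each → 20
  1 × C: 3 H
  1 × C: 1 H
  Total hydrogens = 24.
Molecular formula: C12H24

C12H24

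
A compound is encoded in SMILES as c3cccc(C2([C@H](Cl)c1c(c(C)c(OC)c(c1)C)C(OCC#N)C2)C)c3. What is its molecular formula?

C22H24ClNO2

Heavy atoms from the SMILES: 22 C, 1 Cl, 1 N, 2 O.
Implicit hydrogens by atom environment:
  6 × C (aromatic): 1 H each → 6
  6 × C (aromatic): no H
  4 × C: 3 H each → 12
  2 × C: 2 H each → 4
  2 × C: 1 H each → 2
  2 × C: no H
  2 × O: no H
  1 × Cl: no H
  1 × N: no H
  Total hydrogens = 24.
Molecular formula: C22H24ClNO2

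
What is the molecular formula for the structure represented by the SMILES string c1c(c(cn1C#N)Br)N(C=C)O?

Heavy atoms from the SMILES: 1 Br, 7 C, 3 N, 1 O.
Implicit hydrogens by atom environment:
  2 × C (aromatic): 1 H each → 2
  2 × C (aromatic): no H
  2 × N: no H
  1 × Br: no H
  1 × C: 2 H
  1 × C: 1 H
  1 × C: no H
  1 × N (aromatic): no H
  1 × O: 1 H
  Total hydrogens = 6.
Molecular formula: C7H6BrN3O

C7H6BrN3O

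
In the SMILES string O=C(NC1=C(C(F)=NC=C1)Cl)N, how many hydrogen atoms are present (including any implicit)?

5

Hydrogens are implicit in SMILES; fill each atom to its normal valence:
  3 × C (aromatic): no H
  2 × C (aromatic): 1 H each → 2
  1 × C: no H
  1 × Cl: no H
  1 × F: no H
  1 × N: 2 H
  1 × N: 1 H
  1 × N (aromatic): no H
  1 × O: no H
  Total hydrogens = 5.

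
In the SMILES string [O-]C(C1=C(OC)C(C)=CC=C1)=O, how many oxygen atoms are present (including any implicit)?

The symbol for oxygen appears 3 times in the SMILES.

3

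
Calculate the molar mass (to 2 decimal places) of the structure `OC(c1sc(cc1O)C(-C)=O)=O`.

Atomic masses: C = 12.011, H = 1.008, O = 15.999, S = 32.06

186.18

Molecular formula: C7H6O4S.
M = 7×12.011 + 6×1.008 + 4×15.999 + 1×32.06 = 186.18 g/mol.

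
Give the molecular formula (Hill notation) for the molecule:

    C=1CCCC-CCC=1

C8H14

Heavy atoms from the SMILES: 8 C.
Implicit hydrogens by atom environment:
  6 × C: 2 H each → 12
  2 × C: 1 H each → 2
  Total hydrogens = 14.
Molecular formula: C8H14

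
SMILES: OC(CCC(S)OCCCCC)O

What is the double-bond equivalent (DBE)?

0

Molecular formula from the SMILES: C9H20O3S.
DoU = (2C + 2 + N − H − X)/2 = (2·9 + 2 + 0 − 20 − 0)/2 = 0/2 = 0.
(Structurally: 0 ring(s) + 0 π bond(s) = 0.)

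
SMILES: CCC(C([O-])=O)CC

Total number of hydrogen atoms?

11

Hydrogens are implicit in SMILES; fill each atom to its normal valence:
  2 × C: 3 H each → 6
  2 × C: 2 H each → 4
  1 × C: 1 H
  1 × C: no H
  1 × O: no H
  1 × O (charge -1): no H
  Total hydrogens = 11.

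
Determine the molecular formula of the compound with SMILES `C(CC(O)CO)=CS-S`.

C5H10O2S2

Heavy atoms from the SMILES: 5 C, 2 O, 2 S.
Implicit hydrogens by atom environment:
  3 × C: 1 H each → 3
  2 × C: 2 H each → 4
  2 × O: 1 H each → 2
  1 × S: 1 H
  1 × S: no H
  Total hydrogens = 10.
Molecular formula: C5H10O2S2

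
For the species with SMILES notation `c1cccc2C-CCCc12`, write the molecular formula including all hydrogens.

Heavy atoms from the SMILES: 10 C.
Implicit hydrogens by atom environment:
  4 × C: 2 H each → 8
  4 × C (aromatic): 1 H each → 4
  2 × C (aromatic): no H
  Total hydrogens = 12.
Molecular formula: C10H12

C10H12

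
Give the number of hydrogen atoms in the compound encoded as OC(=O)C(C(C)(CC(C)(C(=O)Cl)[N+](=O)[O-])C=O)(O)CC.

16

Hydrogens are implicit in SMILES; fill each atom to its normal valence:
  5 × C: no H
  4 × O: no H
  3 × C: 3 H each → 9
  2 × C: 2 H each → 4
  2 × O: 1 H each → 2
  1 × C: 1 H
  1 × Cl: no H
  1 × N (charge +1): no H
  1 × O (charge -1): no H
  Total hydrogens = 16.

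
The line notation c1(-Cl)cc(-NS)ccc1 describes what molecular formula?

Heavy atoms from the SMILES: 6 C, 1 Cl, 1 N, 1 S.
Implicit hydrogens by atom environment:
  4 × C (aromatic): 1 H each → 4
  2 × C (aromatic): no H
  1 × Cl: no H
  1 × N: 1 H
  1 × S: 1 H
  Total hydrogens = 6.
Molecular formula: C6H6ClNS

C6H6ClNS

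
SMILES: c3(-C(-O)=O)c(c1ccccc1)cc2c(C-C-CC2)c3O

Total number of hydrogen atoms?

16

Hydrogens are implicit in SMILES; fill each atom to its normal valence:
  6 × C (aromatic): 1 H each → 6
  6 × C (aromatic): no H
  4 × C: 2 H each → 8
  2 × O: 1 H each → 2
  1 × C: no H
  1 × O: no H
  Total hydrogens = 16.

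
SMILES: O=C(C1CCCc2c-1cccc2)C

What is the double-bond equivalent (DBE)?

6

Molecular formula from the SMILES: C12H14O.
DoU = (2C + 2 + N − H − X)/2 = (2·12 + 2 + 0 − 14 − 0)/2 = 12/2 = 6.
(Structurally: 2 ring(s) + 4 π bond(s) = 6.)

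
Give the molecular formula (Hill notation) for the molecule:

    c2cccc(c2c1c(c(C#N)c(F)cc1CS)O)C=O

C15H10FNO2S

Heavy atoms from the SMILES: 15 C, 1 F, 1 N, 2 O, 1 S.
Implicit hydrogens by atom environment:
  7 × C (aromatic): no H
  5 × C (aromatic): 1 H each → 5
  1 × C: 2 H
  1 × C: 1 H
  1 × C: no H
  1 × F: no H
  1 × N: no H
  1 × O: 1 H
  1 × O: no H
  1 × S: 1 H
  Total hydrogens = 10.
Molecular formula: C15H10FNO2S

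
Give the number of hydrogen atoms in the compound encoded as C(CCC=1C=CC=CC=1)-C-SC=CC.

Hydrogens are implicit in SMILES; fill each atom to its normal valence:
  5 × C (aromatic): 1 H each → 5
  4 × C: 2 H each → 8
  2 × C: 1 H each → 2
  1 × C: 3 H
  1 × C (aromatic): no H
  1 × S: no H
  Total hydrogens = 18.

18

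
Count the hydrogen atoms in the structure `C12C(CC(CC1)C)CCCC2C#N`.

Hydrogens are implicit in SMILES; fill each atom to its normal valence:
  6 × C: 2 H each → 12
  4 × C: 1 H each → 4
  1 × C: 3 H
  1 × C: no H
  1 × N: no H
  Total hydrogens = 19.

19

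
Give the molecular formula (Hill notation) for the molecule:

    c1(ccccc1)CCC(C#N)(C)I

C11H12IN

Heavy atoms from the SMILES: 11 C, 1 I, 1 N.
Implicit hydrogens by atom environment:
  5 × C (aromatic): 1 H each → 5
  2 × C: 2 H each → 4
  2 × C: no H
  1 × C: 3 H
  1 × C (aromatic): no H
  1 × I: no H
  1 × N: no H
  Total hydrogens = 12.
Molecular formula: C11H12IN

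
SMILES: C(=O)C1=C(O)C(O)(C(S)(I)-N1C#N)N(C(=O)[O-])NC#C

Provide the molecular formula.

Heavy atoms from the SMILES: 9 C, 1 I, 4 N, 5 O, 1 S.
Implicit hydrogens by atom environment:
  7 × C: no H
  3 × N: no H
  2 × C: 1 H each → 2
  2 × O: 1 H each → 2
  2 × O: no H
  1 × I: no H
  1 × N: 1 H
  1 × O (charge -1): no H
  1 × S: 1 H
  Total hydrogens = 6.
Net charge -1.
Molecular formula: C9H6IN4O5S-

C9H6IN4O5S-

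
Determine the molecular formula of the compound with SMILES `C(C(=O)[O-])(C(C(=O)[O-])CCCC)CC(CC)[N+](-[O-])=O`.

[C12H19NO6]2-

Heavy atoms from the SMILES: 12 C, 1 N, 6 O.
Implicit hydrogens by atom environment:
  5 × C: 2 H each → 10
  3 × C: 1 H each → 3
  3 × O: no H
  3 × O (charge -1): no H
  2 × C: 3 H each → 6
  2 × C: no H
  1 × N (charge +1): no H
  Total hydrogens = 19.
Net charge -2.
Molecular formula: [C12H19NO6]2-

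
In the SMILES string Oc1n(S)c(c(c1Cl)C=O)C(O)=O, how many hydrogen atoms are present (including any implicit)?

4

Hydrogens are implicit in SMILES; fill each atom to its normal valence:
  4 × C (aromatic): no H
  2 × O: 1 H each → 2
  2 × O: no H
  1 × C: 1 H
  1 × C: no H
  1 × Cl: no H
  1 × N (aromatic): no H
  1 × S: 1 H
  Total hydrogens = 4.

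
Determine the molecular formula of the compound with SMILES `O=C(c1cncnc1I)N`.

C5H4IN3O

Heavy atoms from the SMILES: 5 C, 1 I, 3 N, 1 O.
Implicit hydrogens by atom environment:
  2 × C (aromatic): 1 H each → 2
  2 × C (aromatic): no H
  2 × N (aromatic): no H
  1 × C: no H
  1 × I: no H
  1 × N: 2 H
  1 × O: no H
  Total hydrogens = 4.
Molecular formula: C5H4IN3O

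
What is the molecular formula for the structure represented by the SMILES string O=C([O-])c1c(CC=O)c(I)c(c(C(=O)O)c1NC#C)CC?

Heavy atoms from the SMILES: 14 C, 1 I, 1 N, 5 O.
Implicit hydrogens by atom environment:
  6 × C (aromatic): no H
  3 × C: no H
  3 × O: no H
  2 × C: 2 H each → 4
  2 × C: 1 H each → 2
  1 × C: 3 H
  1 × I: no H
  1 × N: 1 H
  1 × O: 1 H
  1 × O (charge -1): no H
  Total hydrogens = 11.
Net charge -1.
Molecular formula: C14H11INO5-

C14H11INO5-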